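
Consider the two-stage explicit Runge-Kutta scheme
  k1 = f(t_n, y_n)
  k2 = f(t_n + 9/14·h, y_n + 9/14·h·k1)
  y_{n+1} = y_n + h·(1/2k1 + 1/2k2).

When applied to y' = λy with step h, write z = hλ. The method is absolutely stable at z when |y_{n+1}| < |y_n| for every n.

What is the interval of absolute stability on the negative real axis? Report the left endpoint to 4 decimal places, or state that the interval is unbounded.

On y'=λy, z=hλ:
  k1=λy_n ⇒ h·k1=z·y_n;  k2=λ(1+9/14z)y_n ⇒ h·k2=z(1+9/14z)y_n
  y_{n+1}/y_n = 1 + 1/2z + 1/2z(1+9/14z) = 1 + z + 9/28z²
  ⇒ R(z) = 1 + z + 9/28z².

Solve |R(x)|<1 on ℝ⁻.
x=-1.18: |R|=0.2676
R=1: x+9/28x²=0 ⇒ x=−28/9=-3.1111; min R=1−1/(4·9/28)=0.2222>−1
Confirm numerically:
  x=-2.167: |R|=0.34239 <1
  x=-1.922: |R|=0.26538 <1
  x=-1.585: |R|=0.22250 <1
  x=-3.589: |R|=1.55130 >1
  x=-3.526: |R|=1.47022 >1
  x=-3.405: |R|=1.32165 >1
Interval (-3.1111, 0).

z∈(-3.1111,0).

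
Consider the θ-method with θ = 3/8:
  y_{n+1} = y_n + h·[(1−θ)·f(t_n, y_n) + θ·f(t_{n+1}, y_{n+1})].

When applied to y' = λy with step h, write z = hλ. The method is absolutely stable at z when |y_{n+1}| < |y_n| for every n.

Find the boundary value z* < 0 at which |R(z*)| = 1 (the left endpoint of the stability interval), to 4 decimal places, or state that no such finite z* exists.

left endpoint -8.0000.

Test eqn y'=λy, z=hλ:
  y_{n+1} = y_n + z·[5/8·y_n + 3/8·y_{n+1}] ⇒ (1 − 3/8z)y_{n+1} = (1 + 5/8z)y_n
  so R(z) = (1 + 5/8z)/(1 − 3/8z).

Need |R(x)|<1, x<0.
x=-1.46: |R|=0.0565
R=−1: 1+5/8x = −1+3/8x ⇒ -1/4x=2 ⇒ x=2/(-1/4)=-8.0000
Confirm numerically:
  x=-5.364: |R|=0.78117 <1
  x=-5.101: |R|=0.75119 <1
  x=-3.614: |R|=0.53444 <1
  x=-3.464: |R|=0.50674 <1
  x=-8.332: |R|=1.02012 >1
  x=-8.270: |R|=1.01646 >1
  x=-8.066: |R|=1.00410 >1
So |R|<1 on (-8.0000, 0).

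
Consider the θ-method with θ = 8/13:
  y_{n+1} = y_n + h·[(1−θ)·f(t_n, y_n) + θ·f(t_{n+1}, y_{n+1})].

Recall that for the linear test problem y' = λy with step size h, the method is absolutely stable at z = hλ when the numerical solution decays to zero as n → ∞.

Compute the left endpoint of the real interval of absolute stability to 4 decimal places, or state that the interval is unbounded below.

On y'=λy, z=hλ:
  y_{n+1} = y_n + z·[5/13·y_n + 8/13·y_{n+1}] ⇒ (1 − 8/13z)y_{n+1} = (1 + 5/13z)y_n
  Hence R(z) = (1 + 5/13z)/(1 − 8/13z).

Solve |R(x)|<1 on ℝ⁻.
x=-1.07: |R|=0.3548
x=-2: |R|=0.1034
x=-10: |R|=0.3978
x=-100: |R|=0.5990
θ=8/13≥1/2 ⇒ |1+5/13x|<|1−8/13x| ∀x<0 ⇒ stable on all of ℝ⁻.

unbounded; (−∞, 0).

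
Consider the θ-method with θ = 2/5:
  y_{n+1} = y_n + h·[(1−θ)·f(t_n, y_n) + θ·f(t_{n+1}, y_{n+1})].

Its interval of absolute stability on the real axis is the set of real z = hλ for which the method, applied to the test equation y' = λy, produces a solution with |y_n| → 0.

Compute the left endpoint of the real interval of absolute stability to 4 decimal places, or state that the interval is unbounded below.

Set f=λy, z=hλ:
  y_{n+1} = y_n + z·[3/5·y_n + 2/5·y_{n+1}] ⇒ (1 − 2/5z)y_{n+1} = (1 + 3/5z)y_n
  Hence R(z) = (1 + 3/5z)/(1 − 2/5z).

Boundary: |R(x)|=1, x<0.
x=-0.94: |R|=0.3169
R=−1: 1+3/5x = −1+2/5x ⇒ -1/5x=2 ⇒ x=2/(-1/5)=-10.0000
Confirm numerically:
  x=-8.272: |R|=0.91979 <1
  x=-8.205: |R|=0.91616 <1
  x=-7.833: |R|=0.89514 <1
  x=-6.932: |R|=0.83736 <1
  x=-10.590: |R|=1.02254 >1
  x=-10.506: |R|=1.01945 >1
  x=-10.214: |R|=1.00842 >1
Stable set (-10.0000, 0).

z* = -10.0000.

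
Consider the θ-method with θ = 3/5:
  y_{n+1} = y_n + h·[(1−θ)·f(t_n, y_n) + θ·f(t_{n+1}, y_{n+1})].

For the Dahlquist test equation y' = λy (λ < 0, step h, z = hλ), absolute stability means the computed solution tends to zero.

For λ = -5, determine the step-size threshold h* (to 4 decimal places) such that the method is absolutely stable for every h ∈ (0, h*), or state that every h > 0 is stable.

unbounded; (−∞, 0). Any h>0 works for λ=-5.

Set f=λy, z=hλ:
  y_{n+1} = y_n + z·[2/5·y_n + 3/5·y_{n+1}] ⇒ (1 − 3/5z)y_{n+1} = (1 + 2/5z)y_n
  so R(z) = (1 + 2/5z)/(1 − 3/5z).

Solve |R(x)|<1 on ℝ⁻.
x=-1.51: |R|=0.2078
x=-2: |R|=0.0909
x=-10: |R|=0.4286
x=-100: |R|=0.6393
θ=3/5≥1/2 ⇒ |1+2/5x|<|1−3/5x| ∀x<0 ⇒ interval (−∞,0).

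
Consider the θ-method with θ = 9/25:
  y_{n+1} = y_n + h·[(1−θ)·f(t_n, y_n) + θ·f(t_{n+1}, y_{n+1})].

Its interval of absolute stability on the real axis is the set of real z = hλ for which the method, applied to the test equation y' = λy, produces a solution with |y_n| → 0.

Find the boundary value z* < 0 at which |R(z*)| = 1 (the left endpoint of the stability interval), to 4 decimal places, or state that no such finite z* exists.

left endpoint -7.1429.

Set f=λy, z=hλ:
  y_{n+1} = y_n + z·[16/25·y_n + 9/25·y_{n+1}] ⇒ (1 − 9/25z)y_{n+1} = (1 + 16/25z)y_n
  ⇒ R(z) = (1 + 16/25z)/(1 − 9/25z).

Boundary: |R(x)|=1, x<0.
x=-0.71: |R|=0.4345
R=−1: 1+16/25x = −1+9/25x ⇒ -7/25x=2 ⇒ x=2/(-7/25)=-7.1429
Confirm numerically:
  x=-6.567: |R|=0.95207 <1
  x=-6.465: |R|=0.94296 <1
  x=-3.470: |R|=0.54277 <1
  x=-7.289: |R|=1.01129 >1
  x=-7.264: |R|=1.00938 >1
So |R|<1 on (-7.1429, 0).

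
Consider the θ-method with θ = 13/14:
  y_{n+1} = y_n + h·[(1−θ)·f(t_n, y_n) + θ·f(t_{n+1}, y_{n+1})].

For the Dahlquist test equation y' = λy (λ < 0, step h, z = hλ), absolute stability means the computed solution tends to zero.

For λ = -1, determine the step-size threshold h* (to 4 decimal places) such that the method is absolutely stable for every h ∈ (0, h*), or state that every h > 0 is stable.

With y'=λy (z=hλ):
  y_{n+1} = y_n + z·[1/14·y_n + 13/14·y_{n+1}] ⇒ (1 − 13/14z)y_{n+1} = (1 + 1/14z)y_n
  Hence R(z) = (1 + 1/14z)/(1 − 13/14z).

Find x<0 with |R(x)|<1.
x=-1.23: |R|=0.4258
x=-2: |R|=0.3000
x=-10: |R|=0.0278
x=-100: |R|=0.0654
θ=13/14≥1/2 ⇒ |1+1/14x|<|1−13/14x| ∀x<0 ⇒ stable on all of ℝ⁻.

unbounded; (−∞, 0). Any h>0 works for λ=-1.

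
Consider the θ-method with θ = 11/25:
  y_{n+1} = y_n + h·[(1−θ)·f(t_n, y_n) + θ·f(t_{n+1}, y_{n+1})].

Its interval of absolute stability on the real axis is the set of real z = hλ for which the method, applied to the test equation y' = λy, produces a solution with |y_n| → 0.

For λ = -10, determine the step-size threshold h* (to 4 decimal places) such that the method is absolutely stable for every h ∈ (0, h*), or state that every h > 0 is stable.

On y'=λy, z=hλ:
  y_{n+1} = y_n + z·[14/25·y_n + 11/25·y_{n+1}] ⇒ (1 − 11/25z)y_{n+1} = (1 + 14/25z)y_n
  so R(z) = (1 + 14/25z)/(1 − 11/25z).

Find x<0 with |R(x)|<1.
x=-0.59: |R|=0.5316
R=−1: 1+14/25x = −1+11/25x ⇒ -3/25x=2 ⇒ x=2/(-3/25)=-16.6667
Confirm numerically:
  x=-16.637: |R|=0.99957 <1
  x=-14.053: |R|=0.95634 <1
  x=-11.294: |R|=0.89200 <1
  x=-17.235: |R|=1.00795 >1
  x=-17.230: |R|=1.00788 >1
  x=-17.162: |R|=1.00695 >1
So |R|<1 on (-16.6667, 0).

(-16.6667,0); λ=-10 ⇒ h* = (50/3)/10 = 1.6667.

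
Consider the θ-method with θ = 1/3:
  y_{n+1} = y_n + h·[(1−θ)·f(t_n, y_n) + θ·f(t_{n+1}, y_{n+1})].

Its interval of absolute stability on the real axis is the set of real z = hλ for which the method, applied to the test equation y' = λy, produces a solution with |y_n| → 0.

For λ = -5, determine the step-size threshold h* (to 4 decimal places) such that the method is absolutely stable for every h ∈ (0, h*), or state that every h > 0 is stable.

(-6.0000,0); λ=-5 ⇒ h* = (6)/5 = 1.2000.

Set f=λy, z=hλ:
  y_{n+1} = y_n + z·[2/3·y_n + 1/3·y_{n+1}] ⇒ (1 − 1/3z)y_{n+1} = (1 + 2/3z)y_n
  R(z) = (1 + 2/3z)/(1 − 1/3z).

Find x<0 with |R(x)|<1.
x=-0.88: |R|=0.3196
R=−1: 1+2/3x = −1+1/3x ⇒ -1/3x=2 ⇒ x=2/(-1/3)=-6.0000
Confirm numerically:
  x=-4.456: |R|=0.79292 <1
  x=-3.056: |R|=0.51387 <1
  x=-2.789: |R|=0.44533 <1
  x=-6.562: |R|=1.05877 >1
  x=-6.367: |R|=1.03918 >1
Interval (-6.0000, 0).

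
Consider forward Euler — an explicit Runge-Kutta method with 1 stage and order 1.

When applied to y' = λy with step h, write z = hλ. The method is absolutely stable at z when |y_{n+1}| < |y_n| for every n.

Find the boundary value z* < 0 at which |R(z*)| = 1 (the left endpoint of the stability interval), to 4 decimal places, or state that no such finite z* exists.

Test eqn y'=λy, z=hλ:
  order 1, 1-stage ⇒ R(z)=1+z
  (e.g. R(-1.47)=-0.47000, |R|=0.47000)

Find x<0 with |R(x)|<1.
x=-1.47: |R|=0.4700
|R(-1.59)|=0.5900 |R(-1.1)|=0.1000 |R(-0.7)|=0.3000
Bisect:
  x_lo=-2.8553 |R|=1.8553  x_hi=-0.1430 |R|=0.8570
  mid=-1.49915 |R|=0.49915 →hi
  mid=-2.17723 |R|=1.17723 →lo
  mid=-1.83819 |R|=0.83819 →hi
  mid=-2.00771 |R|=1.00771 →lo
  mid=-1.92295 |R|=0.92295 →hi
  mid=-1.96533 |R|=0.96533 →hi
  mid=-1.98652 |R|=0.98652 →hi
  ...
  [-2.00010,-1.99993] ⇒ x*=-2.0000
Interval (-2.0000, 0).

z* = -2.0000.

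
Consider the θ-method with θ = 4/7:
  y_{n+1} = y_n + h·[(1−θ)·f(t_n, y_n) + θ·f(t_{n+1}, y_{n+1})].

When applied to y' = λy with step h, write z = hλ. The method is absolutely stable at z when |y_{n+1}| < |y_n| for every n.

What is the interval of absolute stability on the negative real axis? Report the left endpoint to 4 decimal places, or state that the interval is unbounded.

interval (−∞, 0).

On y'=λy, z=hλ:
  y_{n+1} = y_n + z·[3/7·y_n + 4/7·y_{n+1}] ⇒ (1 − 4/7z)y_{n+1} = (1 + 3/7z)y_n
  so R(z) = (1 + 3/7z)/(1 − 4/7z).

Solve |R(x)|<1 on ℝ⁻.
x=-1.35: |R|=0.2379
x=-2: |R|=0.0667
x=-10: |R|=0.4894
x=-100: |R|=0.7199
θ=4/7≥1/2 ⇒ |1+3/7x|<|1−4/7x| ∀x<0 ⇒ stable on all of ℝ⁻.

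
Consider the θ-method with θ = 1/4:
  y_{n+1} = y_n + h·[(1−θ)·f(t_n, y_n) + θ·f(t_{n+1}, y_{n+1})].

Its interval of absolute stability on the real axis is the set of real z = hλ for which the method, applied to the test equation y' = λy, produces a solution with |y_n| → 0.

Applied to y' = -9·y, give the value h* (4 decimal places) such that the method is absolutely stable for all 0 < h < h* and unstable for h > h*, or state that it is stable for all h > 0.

(-4.0000,0); λ=-9 ⇒ h* = (4)/9 = 0.4444.

Set f=λy, z=hλ:
  y_{n+1} = y_n + z·[3/4·y_n + 1/4·y_{n+1}] ⇒ (1 − 1/4z)y_{n+1} = (1 + 3/4z)y_n
  R(z) = (1 + 3/4z)/(1 − 1/4z).

Find x<0 with |R(x)|<1.
x=-0.94: |R|=0.2389
R=−1: 1+3/4x = −1+1/4x ⇒ -1/2x=2 ⇒ x=2/(-1/2)=-4.0000
Confirm numerically:
  x=-3.766: |R|=0.93974 <1
  x=-3.485: |R|=0.86239 <1
  x=-2.898: |R|=0.68049 <1
  x=-4.251: |R|=1.06084 >1
  x=-4.236: |R|=1.05731 >1
  x=-4.065: |R|=1.01612 >1
Stable set (-4.0000, 0).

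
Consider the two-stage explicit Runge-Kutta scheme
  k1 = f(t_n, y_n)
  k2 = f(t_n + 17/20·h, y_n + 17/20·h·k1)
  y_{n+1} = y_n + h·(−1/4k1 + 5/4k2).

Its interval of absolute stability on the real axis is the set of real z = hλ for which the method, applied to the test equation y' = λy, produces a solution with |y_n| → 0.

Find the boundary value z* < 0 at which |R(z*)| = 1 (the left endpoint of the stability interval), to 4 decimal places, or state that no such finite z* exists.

z* = -0.9412.

Set f=λy, z=hλ:
  k1=λy_n ⇒ h·k1=z·y_n;  k2=λ(1+17/20z)y_n ⇒ h·k2=z(1+17/20z)y_n
  y_{n+1}/y_n = 1 − 1/4z + 5/4z(1+17/20z) = 1 + z + 17/16z²
  R(z) = 1 + z + 17/16z².

Find x<0 with |R(x)|<1.
x=-1.75: |R|=2.5039
R=1: x+17/16x²=0 ⇒ x=−16/17=-0.9412; min R=1−1/(4·17/16)=0.7647>−1
Confirm numerically:
  x=-0.655: |R|=0.80084 <1
  x=-0.555: |R|=0.77228 <1
  x=-0.464: |R|=0.76475 <1
  x=-1.477: |R|=1.84087 >1
  x=-1.426: |R|=1.73457 >1
  x=-1.063: |R|=1.13759 >1
Interval (-0.9412, 0).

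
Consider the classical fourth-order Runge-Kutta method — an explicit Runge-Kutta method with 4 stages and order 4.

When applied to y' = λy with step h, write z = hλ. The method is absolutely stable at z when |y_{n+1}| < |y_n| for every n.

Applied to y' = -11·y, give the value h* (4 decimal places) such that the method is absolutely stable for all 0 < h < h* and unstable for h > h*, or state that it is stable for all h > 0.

Test eqn y'=λy, z=hλ:
  order 4, 4-stage ⇒ R(z)=1+z+z^2/2+z^3/6+z^4/24
  (e.g. R(-0.86)=0.42658, |R|=0.42658)

Boundary: |R(x)|=1, x<0.
x=-0.86: |R|=0.4266
|R(-2.79)|=1.0071 |R(-2.76)|=0.9625 |R(-1.7)|=0.2742
Bisect:
  x_lo=-3.4852 |R|=2.6800  x_hi=-0.3350 |R|=0.7154
  mid=-1.91009 |R|=0.30729 →hi
  mid=-2.69764 |R|=0.87570 →hi
  mid=-3.09142 |R|=1.56854 →lo
  mid=-2.89453 |R|=1.17758 →lo
  mid=-2.79609 |R|=1.01640 →lo
  mid=-2.74687 |R|=0.94359 →hi
  mid=-2.77148 |R|=0.97937 →hi
  mid=-2.78378 |R|=0.99772 →hi
  mid=-2.78994 |R|=1.00702 →lo
  ...
  [-2.78532,-2.78513] ⇒ x*=-2.7853
Stable set (-2.7853, 0).

(-2.7853,0); λ=-11 ⇒ h* = 0.2532.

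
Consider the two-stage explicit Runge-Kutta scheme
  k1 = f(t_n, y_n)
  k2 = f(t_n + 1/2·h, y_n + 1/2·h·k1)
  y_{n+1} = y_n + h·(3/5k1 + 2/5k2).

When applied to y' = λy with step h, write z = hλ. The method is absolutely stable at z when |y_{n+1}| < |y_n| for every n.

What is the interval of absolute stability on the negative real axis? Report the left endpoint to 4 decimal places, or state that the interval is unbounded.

z∈(-5.0000,0).

Test eqn y'=λy, z=hλ:
  k1=λy_n ⇒ h·k1=z·y_n;  k2=λ(1+1/2z)y_n ⇒ h·k2=z(1+1/2z)y_n
  y_{n+1}/y_n = 1 + 3/5z + 2/5z(1+1/2z) = 1 + z + 1/5z²
  so R(z) = 1 + z + 1/5z².

Find x<0 with |R(x)|<1.
x=-0.53: |R|=0.5262
R=1: x+1/5x²=0 ⇒ x=−5=-5.0000; min R=1−1/(4·1/5)=-0.2500>−1
Confirm numerically:
  x=-4.925: |R|=0.92612 <1
  x=-4.799: |R|=0.80708 <1
  x=-2.672: |R|=0.24408 <1
  x=-2.407: |R|=0.24827 <1
  x=-5.428: |R|=1.46464 >1
  x=-5.298: |R|=1.31576 >1
So |R|<1 on (-5.0000, 0).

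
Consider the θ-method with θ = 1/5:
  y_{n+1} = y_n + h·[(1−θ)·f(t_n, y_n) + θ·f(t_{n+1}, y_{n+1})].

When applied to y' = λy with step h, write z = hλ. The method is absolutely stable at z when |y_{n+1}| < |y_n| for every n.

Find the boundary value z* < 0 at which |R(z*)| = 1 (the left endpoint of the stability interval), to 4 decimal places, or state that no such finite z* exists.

z* = -3.3333.

Set f=λy, z=hλ:
  y_{n+1} = y_n + z·[4/5·y_n + 1/5·y_{n+1}] ⇒ (1 − 1/5z)y_{n+1} = (1 + 4/5z)y_n
  R(z) = (1 + 4/5z)/(1 − 1/5z).

Solve |R(x)|<1 on ℝ⁻.
x=-1.75: |R|=0.2963
R=−1: 1+4/5x = −1+1/5x ⇒ -3/5x=2 ⇒ x=2/(-3/5)=-3.3333
Confirm numerically:
  x=-2.881: |R|=0.82781 <1
  x=-1.807: |R|=0.32731 <1
  x=-1.425: |R|=0.10895 <1
  x=-3.901: |R|=1.19133 >1
  x=-3.587: |R|=1.08862 >1
Interval (-3.3333, 0).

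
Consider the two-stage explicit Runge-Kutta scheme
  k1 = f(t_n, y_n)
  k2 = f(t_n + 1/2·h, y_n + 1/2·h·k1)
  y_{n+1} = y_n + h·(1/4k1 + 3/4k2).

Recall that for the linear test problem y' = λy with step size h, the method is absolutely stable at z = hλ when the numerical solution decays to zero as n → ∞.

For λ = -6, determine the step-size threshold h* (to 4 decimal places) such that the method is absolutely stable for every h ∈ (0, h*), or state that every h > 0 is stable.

With y'=λy (z=hλ):
  k1=λy_n ⇒ h·k1=z·y_n;  k2=λ(1+1/2z)y_n ⇒ h·k2=z(1+1/2z)y_n
  y_{n+1}/y_n = 1 + 1/4z + 3/4z(1+1/2z) = 1 + z + 3/8z²
  so R(z) = 1 + z + 3/8z².

Need |R(x)|<1, x<0.
x=-0.75: |R|=0.4609
R=1: x+3/8x²=0 ⇒ x=−8/3=-2.6667; min R=1−1/(4·3/8)=0.3333>−1
Confirm numerically:
  x=-1.799: |R|=0.41465 <1
  x=-1.787: |R|=0.41051 <1
  x=-1.590: |R|=0.35804 <1
  x=-3.163: |R|=1.58871 >1
  x=-2.929: |R|=1.28814 >1
Stable set (-2.6667, 0).

(-2.6667,0); λ=-6 ⇒ h* = (8/3)/6 = 0.4444.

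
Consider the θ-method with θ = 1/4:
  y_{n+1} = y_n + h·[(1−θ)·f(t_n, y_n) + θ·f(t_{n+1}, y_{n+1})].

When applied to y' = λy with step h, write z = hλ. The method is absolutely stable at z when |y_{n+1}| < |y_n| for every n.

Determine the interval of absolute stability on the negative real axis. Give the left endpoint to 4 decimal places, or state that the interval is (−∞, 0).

Test eqn y'=λy, z=hλ:
  y_{n+1} = y_n + z·[3/4·y_n + 1/4·y_{n+1}] ⇒ (1 − 1/4z)y_{n+1} = (1 + 3/4z)y_n
  ⇒ R(z) = (1 + 3/4z)/(1 − 1/4z).

Need |R(x)|<1, x<0.
x=-0.31: |R|=0.7123
R=−1: 1+3/4x = −1+1/4x ⇒ -1/2x=2 ⇒ x=2/(-1/2)=-4.0000
Confirm numerically:
  x=-2.468: |R|=0.52628 <1
  x=-2.370: |R|=0.48823 <1
  x=-1.695: |R|=0.19052 <1
  x=-4.533: |R|=1.12493 >1
  x=-4.268: |R|=1.06483 >1
  x=-4.266: |R|=1.06436 >1
Interval (-4.0000, 0).

z∈(-4.0000,0).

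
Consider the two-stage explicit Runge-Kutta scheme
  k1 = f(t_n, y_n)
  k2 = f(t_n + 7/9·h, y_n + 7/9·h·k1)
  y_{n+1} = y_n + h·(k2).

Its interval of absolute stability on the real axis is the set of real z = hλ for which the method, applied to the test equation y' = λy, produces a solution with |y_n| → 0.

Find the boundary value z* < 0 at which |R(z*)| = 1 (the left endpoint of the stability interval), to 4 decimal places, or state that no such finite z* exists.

left endpoint -1.2857.

On y'=λy, z=hλ:
  k1=λy_n ⇒ h·k1=z·y_n;  k2=λ(1+7/9z)y_n ⇒ h·k2=z(1+7/9z)y_n
  y_{n+1}/y_n = 1 + z(1+7/9z) = 1 + z + 7/9z²
  ⇒ R(z) = 1 + z + 7/9z².

Need |R(x)|<1, x<0.
x=-0.43: |R|=0.7138
R=1: x+7/9x²=0 ⇒ x=−9/7=-1.2857; min R=1−1/(4·7/9)=0.6786>−1
Confirm numerically:
  x=-1.208: |R|=0.92698 <1
  x=-0.844: |R|=0.71004 <1
  x=-0.633: |R|=0.67865 <1
  x=-1.558: |R|=1.32995 >1
  x=-1.318: |R|=1.03310 >1
So |R|<1 on (-1.2857, 0).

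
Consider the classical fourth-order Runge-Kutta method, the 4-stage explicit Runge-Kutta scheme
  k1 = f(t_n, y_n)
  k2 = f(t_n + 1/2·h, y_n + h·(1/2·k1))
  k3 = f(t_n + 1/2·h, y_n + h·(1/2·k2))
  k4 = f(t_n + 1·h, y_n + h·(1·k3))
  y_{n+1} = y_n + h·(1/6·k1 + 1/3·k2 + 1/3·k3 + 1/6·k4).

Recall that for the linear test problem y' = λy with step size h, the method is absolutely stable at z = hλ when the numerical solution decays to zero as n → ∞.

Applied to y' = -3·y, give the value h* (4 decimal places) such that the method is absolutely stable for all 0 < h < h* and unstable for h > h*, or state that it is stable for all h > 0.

(-2.7853,0); λ=-3 ⇒ h* = 0.9284.

Set f=λy, z=hλ:
  order 4, 4-stage ⇒ R(z)=1+z+z^2/2+z^3/6+z^4/24
  (e.g. R(-0.99)=0.37836, |R|=0.37836)

Boundary: |R(x)|=1, x<0.
x=-0.99: |R|=0.3784
|R(-1.84)|=0.2921 |R(-1.61)|=0.2705 |R(-0.78)|=0.4605
Bisect:
  x_lo=-3.3636 |R|=2.2842  x_hi=-0.1308 |R|=0.8774
  mid=-1.74720 |R|=0.27850 →hi
  mid=-2.55539 |R|=0.70521 →hi
  mid=-2.95949 |R|=1.29601 →lo
  mid=-2.75744 |R|=0.95881 →hi
  mid=-2.85847 |R|=1.11604 →lo
  mid=-2.80795 |R|=1.03470 →lo
  mid=-2.78270 |R|=0.99609 →hi
  mid=-2.79533 |R|=1.01523 →lo
  mid=-2.78901 |R|=1.00562 →lo
  mid=-2.78585 |R|=1.00085 →lo
  ...
  [-2.78546,-2.78526] ⇒ x*=-2.7853
So |R|<1 on (-2.7853, 0).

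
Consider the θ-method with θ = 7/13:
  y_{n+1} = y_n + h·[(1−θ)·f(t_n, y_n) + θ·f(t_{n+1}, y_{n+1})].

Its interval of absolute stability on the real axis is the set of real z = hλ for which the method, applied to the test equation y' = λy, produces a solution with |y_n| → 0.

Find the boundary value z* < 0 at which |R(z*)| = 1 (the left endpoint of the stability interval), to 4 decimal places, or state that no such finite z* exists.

Test eqn y'=λy, z=hλ:
  y_{n+1} = y_n + z·[6/13·y_n + 7/13·y_{n+1}] ⇒ (1 − 7/13z)y_{n+1} = (1 + 6/13z)y_n
  so R(z) = (1 + 6/13z)/(1 − 7/13z).

Need |R(x)|<1, x<0.
x=-0.61: |R|=0.5408
x=-2: |R|=0.0370
x=-10: |R|=0.5663
x=-100: |R|=0.8233
θ=7/13≥1/2 ⇒ |1+6/13x|<|1−7/13x| ∀x<0 ⇒ interval (−∞,0).

(−∞, 0) — no finite endpoint.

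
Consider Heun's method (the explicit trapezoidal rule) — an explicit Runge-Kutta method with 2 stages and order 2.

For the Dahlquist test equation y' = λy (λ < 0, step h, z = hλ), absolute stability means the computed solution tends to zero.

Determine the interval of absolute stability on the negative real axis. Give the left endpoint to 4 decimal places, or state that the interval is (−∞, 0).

On y'=λy, z=hλ:
  order 2, 2-stage ⇒ R(z)=1+z+z^2/2
  (e.g. R(-0.94)=0.50180, |R|=0.50180)

Solve |R(x)|<1 on ℝ⁻.
x=-0.94: |R|=0.5018
|R(-2.05)|=1.0512 |R(-1.26)|=0.5338 |R(-1.25)|=0.5312
Bisect:
  x_lo=-2.4369 |R|=1.5324  x_hi=-0.3844 |R|=0.6895
  mid=-1.41065 |R|=0.58432 →hi
  mid=-1.92379 |R|=0.92669 →hi
  mid=-2.18035 |R|=1.19662 →lo
  mid=-2.05207 |R|=1.05343 →lo
  mid=-1.98793 |R|=0.98800 →hi
  mid=-2.02000 |R|=1.02020 →lo
  mid=-2.00396 |R|=1.00397 →lo
  ...
  [-2.00008,-1.99996] ⇒ x*=-2.0000
So |R|<1 on (-2.0000, 0).

(-2.0000, 0).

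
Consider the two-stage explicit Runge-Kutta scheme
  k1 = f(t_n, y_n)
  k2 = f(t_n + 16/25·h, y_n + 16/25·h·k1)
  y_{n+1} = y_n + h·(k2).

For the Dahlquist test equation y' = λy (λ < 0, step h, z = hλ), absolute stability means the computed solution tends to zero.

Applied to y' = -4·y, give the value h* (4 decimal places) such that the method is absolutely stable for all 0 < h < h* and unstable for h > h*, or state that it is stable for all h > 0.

(-1.5625,0); λ=-4 ⇒ h* = (25/16)/4 = 0.3906.

On y'=λy, z=hλ:
  k1=λy_n ⇒ h·k1=z·y_n;  k2=λ(1+16/25z)y_n ⇒ h·k2=z(1+16/25z)y_n
  y_{n+1}/y_n = 1 + z(1+16/25z) = 1 + z + 16/25z²
  R(z) = 1 + z + 16/25z².

Find x<0 with |R(x)|<1.
x=-0.4: |R|=0.7024
R=1: x+16/25x²=0 ⇒ x=−25/16=-1.5625; min R=1−1/(4·16/25)=0.6094>−1
Confirm numerically:
  x=-1.235: |R|=0.74114 <1
  x=-0.980: |R|=0.63466 <1
  x=-0.960: |R|=0.62982 <1
  x=-2.162: |R|=1.82952 >1
  x=-1.956: |R|=1.49260 >1
  x=-1.866: |R|=1.36245 >1
Interval (-1.5625, 0).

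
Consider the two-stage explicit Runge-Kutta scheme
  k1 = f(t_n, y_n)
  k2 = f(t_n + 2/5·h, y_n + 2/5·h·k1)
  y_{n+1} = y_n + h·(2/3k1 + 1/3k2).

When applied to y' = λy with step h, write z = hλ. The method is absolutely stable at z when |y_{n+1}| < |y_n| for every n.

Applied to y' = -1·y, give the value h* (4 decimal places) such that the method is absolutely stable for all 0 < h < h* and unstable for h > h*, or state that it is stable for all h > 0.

(-7.5000,0); λ=-1 ⇒ h* = (15/2)/1 = 7.5000.

Set f=λy, z=hλ:
  k1=λy_n ⇒ h·k1=z·y_n;  k2=λ(1+2/5z)y_n ⇒ h·k2=z(1+2/5z)y_n
  y_{n+1}/y_n = 1 + 2/3z + 1/3z(1+2/5z) = 1 + z + 2/15z²
  R(z) = 1 + z + 2/15z².

Boundary: |R(x)|=1, x<0.
x=-0.34: |R|=0.6754
R=1: x+2/15x²=0 ⇒ x=−15/2=-7.5000; min R=1−1/(4·2/15)=-0.8750>−1
Confirm numerically:
  x=-6.798: |R|=0.36371 <1
  x=-6.158: |R|=0.10187 <1
  x=-3.855: |R|=0.87353 <1
  x=-3.852: |R|=0.87361 <1
  x=-8.079: |R|=1.62370 >1
  x=-8.078: |R|=1.62254 >1
  x=-7.643: |R|=1.14573 >1
Stable set (-7.5000, 0).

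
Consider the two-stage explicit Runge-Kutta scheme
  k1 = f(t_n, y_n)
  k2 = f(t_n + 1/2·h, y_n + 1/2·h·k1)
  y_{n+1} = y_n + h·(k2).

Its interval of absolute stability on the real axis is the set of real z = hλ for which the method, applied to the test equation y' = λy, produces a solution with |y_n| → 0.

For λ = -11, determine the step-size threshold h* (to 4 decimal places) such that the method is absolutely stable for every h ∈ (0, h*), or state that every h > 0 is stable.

With y'=λy (z=hλ):
  k1=λy_n ⇒ h·k1=z·y_n;  k2=λ(1+1/2z)y_n ⇒ h·k2=z(1+1/2z)y_n
  y_{n+1}/y_n = 1 + z(1+1/2z) = 1 + z + 1/2z²
  ⇒ R(z) = 1 + z + 1/2z².

Solve |R(x)|<1 on ℝ⁻.
x=-0.3: |R|=0.7450
R=1: x+1/2x²=0 ⇒ x=−2=-2.0000; min R=1−1/(4·1/2)=0.5000>−1
Confirm numerically:
  x=-1.237: |R|=0.52808 <1
  x=-1.204: |R|=0.52081 <1
  x=-1.053: |R|=0.50140 <1
  x=-2.576: |R|=1.74189 >1
  x=-2.283: |R|=1.32304 >1
  x=-2.259: |R|=1.29254 >1
So |R|<1 on (-2.0000, 0).

(-2.0000,0); λ=-11 ⇒ h* = (2)/11 = 0.1818.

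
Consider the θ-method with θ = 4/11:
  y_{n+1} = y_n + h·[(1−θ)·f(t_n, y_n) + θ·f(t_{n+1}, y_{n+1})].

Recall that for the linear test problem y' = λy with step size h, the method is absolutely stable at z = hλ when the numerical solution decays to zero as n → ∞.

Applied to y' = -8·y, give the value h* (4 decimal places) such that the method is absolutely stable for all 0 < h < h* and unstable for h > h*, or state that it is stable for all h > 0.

(-7.3333,0); λ=-8 ⇒ h* = (22/3)/8 = 0.9167.

On y'=λy, z=hλ:
  y_{n+1} = y_n + z·[7/11·y_n + 4/11·y_{n+1}] ⇒ (1 − 4/11z)y_{n+1} = (1 + 7/11z)y_n
  Hence R(z) = (1 + 7/11z)/(1 − 4/11z).

Find x<0 with |R(x)|<1.
x=-0.81: |R|=0.3743
R=−1: 1+7/11x = −1+4/11x ⇒ -3/11x=2 ⇒ x=2/(-3/11)=-7.3333
Confirm numerically:
  x=-6.769: |R|=0.95554 <1
  x=-5.416: |R|=0.82390 <1
  x=-3.247: |R|=0.48895 <1
  x=-7.553: |R|=1.01599 >1
  x=-7.455: |R|=1.00894 >1
Stable set (-7.3333, 0).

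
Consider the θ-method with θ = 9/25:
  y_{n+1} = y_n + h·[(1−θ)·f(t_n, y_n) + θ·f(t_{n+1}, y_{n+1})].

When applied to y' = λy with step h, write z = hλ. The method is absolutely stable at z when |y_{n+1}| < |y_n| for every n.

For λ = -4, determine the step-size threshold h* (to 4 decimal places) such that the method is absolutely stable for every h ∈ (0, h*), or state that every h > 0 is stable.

(-7.1429,0); λ=-4 ⇒ h* = (50/7)/4 = 1.7857.

On y'=λy, z=hλ:
  y_{n+1} = y_n + z·[16/25·y_n + 9/25·y_{n+1}] ⇒ (1 − 9/25z)y_{n+1} = (1 + 16/25z)y_n
  R(z) = (1 + 16/25z)/(1 − 9/25z).

Solve |R(x)|<1 on ℝ⁻.
x=-0.38: |R|=0.6657
R=−1: 1+16/25x = −1+9/25x ⇒ -7/25x=2 ⇒ x=2/(-7/25)=-7.1429
Confirm numerically:
  x=-7.002: |R|=0.98880 <1
  x=-5.350: |R|=0.82843 <1
  x=-4.266: |R|=0.68234 <1
  x=-7.362: |R|=1.01681 >1
  x=-7.344: |R|=1.01546 >1
Stable set (-7.1429, 0).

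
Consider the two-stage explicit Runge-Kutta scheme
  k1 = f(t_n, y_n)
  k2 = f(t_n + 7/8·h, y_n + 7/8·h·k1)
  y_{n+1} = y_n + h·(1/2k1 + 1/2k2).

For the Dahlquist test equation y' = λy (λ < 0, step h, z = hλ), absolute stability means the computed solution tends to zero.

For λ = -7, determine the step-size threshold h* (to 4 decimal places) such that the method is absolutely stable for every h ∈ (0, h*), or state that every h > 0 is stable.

Test eqn y'=λy, z=hλ:
  k1=λy_n ⇒ h·k1=z·y_n;  k2=λ(1+7/8z)y_n ⇒ h·k2=z(1+7/8z)y_n
  y_{n+1}/y_n = 1 + 1/2z + 1/2z(1+7/8z) = 1 + z + 7/16z²
  ⇒ R(z) = 1 + z + 7/16z².

Find x<0 with |R(x)|<1.
x=-1.61: |R|=0.5240
R=1: x+7/16x²=0 ⇒ x=−16/7=-2.2857; min R=1−1/(4·7/16)=0.4286>−1
Confirm numerically:
  x=-1.521: |R|=0.49113 <1
  x=-1.450: |R|=0.46984 <1
  x=-1.078: |R|=0.43041 <1
  x=-0.942: |R|=0.44622 <1
  x=-2.830: |R|=1.67389 >1
  x=-2.824: |R|=1.66505 >1
  x=-2.409: |R|=1.12994 >1
Stable set (-2.2857, 0).

(-2.2857,0); λ=-7 ⇒ h* = (16/7)/7 = 0.3265.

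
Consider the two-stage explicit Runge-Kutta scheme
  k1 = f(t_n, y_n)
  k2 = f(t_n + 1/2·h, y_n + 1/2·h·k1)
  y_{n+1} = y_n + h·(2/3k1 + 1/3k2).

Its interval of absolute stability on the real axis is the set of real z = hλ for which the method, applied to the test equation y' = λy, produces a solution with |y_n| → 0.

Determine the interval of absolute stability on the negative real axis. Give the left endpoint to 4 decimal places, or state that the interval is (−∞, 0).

(-6.0000, 0).

Set f=λy, z=hλ:
  k1=λy_n ⇒ h·k1=z·y_n;  k2=λ(1+1/2z)y_n ⇒ h·k2=z(1+1/2z)y_n
  y_{n+1}/y_n = 1 + 2/3z + 1/3z(1+1/2z) = 1 + z + 1/6z²
  R(z) = 1 + z + 1/6z².

Boundary: |R(x)|=1, x<0.
x=-0.6: |R|=0.4600
R=1: x+1/6x²=0 ⇒ x=−6=-6.0000; min R=1−1/(4·1/6)=-0.5000>−1
Confirm numerically:
  x=-5.769: |R|=0.77789 <1
  x=-3.227: |R|=0.49141 <1
  x=-2.606: |R|=0.47413 <1
  x=-2.454: |R|=0.45031 <1
  x=-6.271: |R|=1.28324 >1
  x=-6.102: |R|=1.10373 >1
Interval (-6.0000, 0).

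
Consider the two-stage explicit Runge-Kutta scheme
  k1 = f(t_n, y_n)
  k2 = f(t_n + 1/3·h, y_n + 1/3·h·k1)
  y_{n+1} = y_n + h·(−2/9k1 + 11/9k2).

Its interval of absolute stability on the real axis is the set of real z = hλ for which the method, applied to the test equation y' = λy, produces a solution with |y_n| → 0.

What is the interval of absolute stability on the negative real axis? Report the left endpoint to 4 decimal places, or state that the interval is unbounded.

(-2.4545, 0).

With y'=λy (z=hλ):
  k1=λy_n ⇒ h·k1=z·y_n;  k2=λ(1+1/3z)y_n ⇒ h·k2=z(1+1/3z)y_n
  y_{n+1}/y_n = 1 − 2/9z + 11/9z(1+1/3z) = 1 + z + 11/27z²
  Hence R(z) = 1 + z + 11/27z².

Find x<0 with |R(x)|<1.
x=-0.92: |R|=0.4248
R=1: x+11/27x²=0 ⇒ x=−27/11=-2.4545; min R=1−1/(4·11/27)=0.3864>−1
Confirm numerically:
  x=-2.231: |R|=0.79681 <1
  x=-1.282: |R|=0.38758 <1
  x=-1.165: |R|=0.38794 <1
  x=-3.044: |R|=1.73101 >1
  x=-3.009: |R|=1.67970 >1
  x=-2.856: |R|=1.46711 >1
Interval (-2.4545, 0).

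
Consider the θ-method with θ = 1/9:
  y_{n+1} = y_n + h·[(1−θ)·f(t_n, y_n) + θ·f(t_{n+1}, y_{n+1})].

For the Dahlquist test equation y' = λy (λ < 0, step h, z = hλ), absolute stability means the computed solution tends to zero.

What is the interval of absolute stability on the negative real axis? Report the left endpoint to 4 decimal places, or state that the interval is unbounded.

Test eqn y'=λy, z=hλ:
  y_{n+1} = y_n + z·[8/9·y_n + 1/9·y_{n+1}] ⇒ (1 − 1/9z)y_{n+1} = (1 + 8/9z)y_n
  R(z) = (1 + 8/9z)/(1 − 1/9z).

Solve |R(x)|<1 on ℝ⁻.
x=-0.68: |R|=0.3678
R=−1: 1+8/9x = −1+1/9x ⇒ -7/9x=2 ⇒ x=2/(-7/9)=-2.5714
Confirm numerically:
  x=-2.466: |R|=0.93564 <1
  x=-2.022: |R|=0.65106 <1
  x=-1.866: |R|=0.54555 <1
  x=-1.050: |R|=0.05970 <1
  x=-2.923: |R|=1.20641 >1
  x=-2.904: |R|=1.19556 >1
  x=-2.767: |R|=1.11634 >1
Stable set (-2.5714, 0).

(-2.5714, 0).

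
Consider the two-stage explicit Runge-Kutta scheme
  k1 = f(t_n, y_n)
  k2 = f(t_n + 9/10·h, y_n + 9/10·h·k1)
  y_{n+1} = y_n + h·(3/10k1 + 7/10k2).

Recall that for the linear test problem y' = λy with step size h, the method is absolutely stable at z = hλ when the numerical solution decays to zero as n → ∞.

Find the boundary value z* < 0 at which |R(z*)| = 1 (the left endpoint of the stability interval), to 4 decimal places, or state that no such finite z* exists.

With y'=λy (z=hλ):
  k1=λy_n ⇒ h·k1=z·y_n;  k2=λ(1+9/10z)y_n ⇒ h·k2=z(1+9/10z)y_n
  y_{n+1}/y_n = 1 + 3/10z + 7/10z(1+9/10z) = 1 + z + 63/100z²
  so R(z) = 1 + z + 63/100z².

Boundary: |R(x)|=1, x<0.
x=-1.63: |R|=1.0438
R=1: x+63/100x²=0 ⇒ x=−100/63=-1.5873; min R=1−1/(4·63/100)=0.6032>−1
Confirm numerically:
  x=-1.191: |R|=0.70264 <1
  x=-1.040: |R|=0.64141 <1
  x=-0.723: |R|=0.60632 <1
  x=-2.021: |R|=1.55220 >1
  x=-1.929: |R|=1.41526 >1
  x=-1.719: |R|=1.14263 >1
Stable set (-1.5873, 0).

left endpoint -1.5873.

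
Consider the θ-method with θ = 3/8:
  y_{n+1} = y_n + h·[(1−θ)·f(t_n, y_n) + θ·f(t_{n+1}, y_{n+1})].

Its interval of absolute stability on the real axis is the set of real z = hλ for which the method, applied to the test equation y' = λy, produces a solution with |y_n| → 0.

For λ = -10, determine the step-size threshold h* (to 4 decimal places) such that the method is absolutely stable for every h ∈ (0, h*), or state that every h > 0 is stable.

Test eqn y'=λy, z=hλ:
  y_{n+1} = y_n + z·[5/8·y_n + 3/8·y_{n+1}] ⇒ (1 − 3/8z)y_{n+1} = (1 + 5/8z)y_n
  R(z) = (1 + 5/8z)/(1 − 3/8z).

Find x<0 with |R(x)|<1.
x=-1.4: |R|=0.0820
R=−1: 1+5/8x = −1+3/8x ⇒ -1/4x=2 ⇒ x=2/(-1/4)=-8.0000
Confirm numerically:
  x=-5.178: |R|=0.76018 <1
  x=-4.342: |R|=0.65205 <1
  x=-3.961: |R|=0.59372 <1
  x=-8.420: |R|=1.02526 >1
  x=-8.243: |R|=1.01485 >1
Interval (-8.0000, 0).

(-8.0000,0); λ=-10 ⇒ h* = (8)/10 = 0.8000.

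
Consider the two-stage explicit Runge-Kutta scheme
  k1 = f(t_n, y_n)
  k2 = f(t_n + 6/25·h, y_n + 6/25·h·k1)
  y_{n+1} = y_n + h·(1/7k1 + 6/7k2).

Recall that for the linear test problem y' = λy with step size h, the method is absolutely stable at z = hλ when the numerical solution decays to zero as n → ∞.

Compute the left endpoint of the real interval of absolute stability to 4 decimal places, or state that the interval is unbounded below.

z* = -4.8611.

On y'=λy, z=hλ:
  k1=λy_n ⇒ h·k1=z·y_n;  k2=λ(1+6/25z)y_n ⇒ h·k2=z(1+6/25z)y_n
  y_{n+1}/y_n = 1 + 1/7z + 6/7z(1+6/25z) = 1 + z + 36/175z²
  Hence R(z) = 1 + z + 36/175z².

Find x<0 with |R(x)|<1.
x=-1.12: |R|=0.1380
R=1: x+36/175x²=0 ⇒ x=−175/36=-4.8611; min R=1−1/(4·36/175)=-0.2153>−1
Confirm numerically:
  x=-4.208: |R|=0.43464 <1
  x=-3.451: |R|=0.00107 <1
  x=-2.545: |R|=0.21258 <1
  x=-5.339: |R|=1.52487 >1
  x=-5.130: |R|=1.28376 >1
So |R|<1 on (-4.8611, 0).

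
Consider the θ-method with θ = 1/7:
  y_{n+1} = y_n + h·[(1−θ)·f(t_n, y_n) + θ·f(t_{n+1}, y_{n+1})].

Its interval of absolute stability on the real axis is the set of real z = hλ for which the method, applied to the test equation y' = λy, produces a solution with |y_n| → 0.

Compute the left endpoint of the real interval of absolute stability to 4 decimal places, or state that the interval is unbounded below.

z* = -2.8000.

Test eqn y'=λy, z=hλ:
  y_{n+1} = y_n + z·[6/7·y_n + 1/7·y_{n+1}] ⇒ (1 − 1/7z)y_{n+1} = (1 + 6/7z)y_n
  ⇒ R(z) = (1 + 6/7z)/(1 − 1/7z).

Boundary: |R(x)|=1, x<0.
x=-0.81: |R|=0.2740
R=−1: 1+6/7x = −1+1/7x ⇒ -5/7x=2 ⇒ x=2/(-5/7)=-2.8000
Confirm numerically:
  x=-2.213: |R|=0.68143 <1
  x=-2.013: |R|=0.56341 <1
  x=-1.871: |R|=0.47638 <1
  x=-3.234: |R|=1.21204 >1
  x=-3.155: |R|=1.17479 >1
  x=-3.150: |R|=1.17241 >1
Stable set (-2.8000, 0).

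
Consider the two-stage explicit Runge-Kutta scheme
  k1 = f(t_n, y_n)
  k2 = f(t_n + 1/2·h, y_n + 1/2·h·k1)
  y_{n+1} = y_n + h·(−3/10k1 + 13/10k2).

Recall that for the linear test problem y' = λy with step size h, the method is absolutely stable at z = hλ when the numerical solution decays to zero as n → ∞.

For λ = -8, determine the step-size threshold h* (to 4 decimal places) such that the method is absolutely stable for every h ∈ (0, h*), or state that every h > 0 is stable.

On y'=λy, z=hλ:
  k1=λy_n ⇒ h·k1=z·y_n;  k2=λ(1+1/2z)y_n ⇒ h·k2=z(1+1/2z)y_n
  y_{n+1}/y_n = 1 − 3/10z + 13/10z(1+1/2z) = 1 + z + 13/20z²
  R(z) = 1 + z + 13/20z².

Boundary: |R(x)|=1, x<0.
x=-1.49: |R|=0.9531
R=1: x+13/20x²=0 ⇒ x=−20/13=-1.5385; min R=1−1/(4·13/20)=0.6154>−1
Confirm numerically:
  x=-1.139: |R|=0.70426 <1
  x=-0.926: |R|=0.63136 <1
  x=-0.643: |R|=0.62574 <1
  x=-2.090: |R|=1.74927 >1
  x=-1.902: |R|=1.44944 >1
  x=-1.748: |R|=1.23808 >1
Stable set (-1.5385, 0).

(-1.5385,0); λ=-8 ⇒ h* = (20/13)/8 = 0.1923.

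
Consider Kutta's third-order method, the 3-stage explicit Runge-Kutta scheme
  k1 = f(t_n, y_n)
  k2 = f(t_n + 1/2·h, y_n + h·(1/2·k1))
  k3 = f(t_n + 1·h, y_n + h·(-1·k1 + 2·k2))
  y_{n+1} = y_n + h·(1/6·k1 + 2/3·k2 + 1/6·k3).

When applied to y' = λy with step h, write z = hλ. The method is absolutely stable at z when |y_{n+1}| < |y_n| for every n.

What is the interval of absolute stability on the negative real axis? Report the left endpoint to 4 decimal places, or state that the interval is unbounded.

z∈(-2.5127,0).

Test eqn y'=λy, z=hλ:
  order 3, 3-stage ⇒ R(z)=1+z+z^2/2+z^3/6
  (e.g. R(-0.53)=0.58564, |R|=0.58564)

Boundary: |R(x)|=1, x<0.
x=-0.53: |R|=0.5856
|R(-2.85)|=1.6469 |R(-2.56)|=1.0794 |R(-1.65)|=0.0374
Bisect:
  x_lo=-2.9841 |R|=1.9606  x_hi=-0.1755 |R|=0.8390
  mid=-1.57980 |R|=0.01095 →hi
  mid=-2.28197 |R|=0.65879 →hi
  mid=-2.63305 |R|=1.20904 →lo
  mid=-2.45751 |R|=0.91146 →hi
  mid=-2.54528 |R|=1.05430 →lo
  mid=-2.50139 |R|=0.98143 →hi
  mid=-2.52334 |R|=1.01750 →lo
  mid=-2.51237 |R|=0.99938 →hi
  mid=-2.51785 |R|=1.00842 →lo
  ...
  [-2.51288,-2.51271] ⇒ x*=-2.5127
Stable set (-2.5127, 0).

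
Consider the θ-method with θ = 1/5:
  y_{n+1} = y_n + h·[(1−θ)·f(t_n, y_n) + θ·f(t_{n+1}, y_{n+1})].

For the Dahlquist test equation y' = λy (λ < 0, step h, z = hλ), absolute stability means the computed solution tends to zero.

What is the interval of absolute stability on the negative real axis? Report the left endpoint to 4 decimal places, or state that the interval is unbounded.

Set f=λy, z=hλ:
  y_{n+1} = y_n + z·[4/5·y_n + 1/5·y_{n+1}] ⇒ (1 − 1/5z)y_{n+1} = (1 + 4/5z)y_n
  R(z) = (1 + 4/5z)/(1 − 1/5z).

Boundary: |R(x)|=1, x<0.
x=-1.65: |R|=0.2406
R=−1: 1+4/5x = −1+1/5x ⇒ -3/5x=2 ⇒ x=2/(-3/5)=-3.3333
Confirm numerically:
  x=-1.827: |R|=0.33807 <1
  x=-1.732: |R|=0.28639 <1
  x=-1.483: |R|=0.14376 <1
  x=-3.616: |R|=1.09842 >1
  x=-3.524: |R|=1.06710 >1
  x=-3.515: |R|=1.06400 >1
So |R|<1 on (-3.3333, 0).

z∈(-3.3333,0).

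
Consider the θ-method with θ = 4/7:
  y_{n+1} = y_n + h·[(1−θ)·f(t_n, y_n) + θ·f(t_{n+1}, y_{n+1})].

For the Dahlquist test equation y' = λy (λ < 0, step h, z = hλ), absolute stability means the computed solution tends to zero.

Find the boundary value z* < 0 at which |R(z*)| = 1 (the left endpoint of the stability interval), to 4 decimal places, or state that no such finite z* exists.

interval (−∞, 0).

Set f=λy, z=hλ:
  y_{n+1} = y_n + z·[3/7·y_n + 4/7·y_{n+1}] ⇒ (1 − 4/7z)y_{n+1} = (1 + 3/7z)y_n
  so R(z) = (1 + 3/7z)/(1 − 4/7z).

Boundary: |R(x)|=1, x<0.
x=-0.43: |R|=0.6548
x=-2: |R|=0.0667
x=-10: |R|=0.4894
x=-100: |R|=0.7199
θ=4/7≥1/2 ⇒ |1+3/7x|<|1−4/7x| ∀x<0 ⇒ interval (−∞,0).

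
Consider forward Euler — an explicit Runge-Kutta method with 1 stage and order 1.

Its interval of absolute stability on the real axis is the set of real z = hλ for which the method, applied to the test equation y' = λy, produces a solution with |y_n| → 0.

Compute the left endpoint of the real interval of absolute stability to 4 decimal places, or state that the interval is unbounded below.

Set f=λy, z=hλ:
  order 1, 1-stage ⇒ R(z)=1+z
  (e.g. R(-0.71)=0.29000, |R|=0.29000)

Find x<0 with |R(x)|<1.
x=-0.71: |R|=0.2900
|R(-1.2)|=0.2000 |R(-0.82)|=0.1800 |R(-0.78)|=0.2200
Bisect:
  x_lo=-2.5459 |R|=1.5459  x_hi=-0.1245 |R|=0.8755
  mid=-1.33524 |R|=0.33524 →hi
  mid=-1.94058 |R|=0.94058 →hi
  mid=-2.24326 |R|=1.24326 →lo
  mid=-2.09192 |R|=1.09192 →lo
  mid=-2.01625 |R|=1.01625 →lo
  mid=-1.97842 |R|=0.97842 →hi
  mid=-1.99733 |R|=0.99733 →hi
  ...
  [-2.00014,-1.99999] ⇒ x*=-2.0000
Interval (-2.0000, 0).

left endpoint -2.0000.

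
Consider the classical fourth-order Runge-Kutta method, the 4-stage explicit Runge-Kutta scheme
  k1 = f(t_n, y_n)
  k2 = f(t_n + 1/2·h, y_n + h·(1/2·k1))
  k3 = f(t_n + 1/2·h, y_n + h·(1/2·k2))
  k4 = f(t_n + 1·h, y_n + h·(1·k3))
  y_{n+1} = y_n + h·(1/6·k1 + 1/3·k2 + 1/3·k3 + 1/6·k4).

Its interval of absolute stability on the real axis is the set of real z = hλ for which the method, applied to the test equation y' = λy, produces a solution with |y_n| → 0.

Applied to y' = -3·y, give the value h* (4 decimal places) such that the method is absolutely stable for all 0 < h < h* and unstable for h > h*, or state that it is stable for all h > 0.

With y'=λy (z=hλ):
  order 4, 4-stage ⇒ R(z)=1+z+z^2/2+z^3/6+z^4/24
  (e.g. R(-1.32)=0.29437, |R|=0.29437)

Solve |R(x)|<1 on ℝ⁻.
x=-1.32: |R|=0.2944
|R(-3.08)|=1.5432 |R(-2.77)|=0.9772 |R(-0.67)|=0.5127
Bisect:
  x_lo=-3.5258 |R|=2.8237  x_hi=-0.3588 |R|=0.6985
  mid=-1.94229 |R|=0.31573 →hi
  mid=-2.73402 |R|=0.92541 →hi
  mid=-3.12989 |R|=1.65661 →lo
  mid=-2.93195 |R|=1.24459 →lo
  mid=-2.83299 |R|=1.07432 →lo
  mid=-2.78351 |R|=0.99731 →hi
  mid=-2.80825 |R|=1.03516 →lo
  mid=-2.79588 |R|=1.01607 →lo
  mid=-2.78969 |R|=1.00665 →lo
  mid=-2.78660 |R|=1.00197 →lo
  ...
  [-2.78544,-2.78525] ⇒ x*=-2.7853
So |R|<1 on (-2.7853, 0).

(-2.7853,0); λ=-3 ⇒ h* = 0.9284.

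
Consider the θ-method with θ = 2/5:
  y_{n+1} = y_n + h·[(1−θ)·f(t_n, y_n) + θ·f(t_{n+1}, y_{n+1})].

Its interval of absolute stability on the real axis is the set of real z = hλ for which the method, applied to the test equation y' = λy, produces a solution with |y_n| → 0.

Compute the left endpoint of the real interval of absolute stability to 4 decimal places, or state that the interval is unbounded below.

left endpoint -10.0000.

Set f=λy, z=hλ:
  y_{n+1} = y_n + z·[3/5·y_n + 2/5·y_{n+1}] ⇒ (1 − 2/5z)y_{n+1} = (1 + 3/5z)y_n
  so R(z) = (1 + 3/5z)/(1 − 2/5z).

Need |R(x)|<1, x<0.
x=-1.52: |R|=0.0547
R=−1: 1+3/5x = −1+2/5x ⇒ -1/5x=2 ⇒ x=2/(-1/5)=-10.0000
Confirm numerically:
  x=-9.748: |R|=0.98971 <1
  x=-8.024: |R|=0.90612 <1
  x=-7.411: |R|=0.86939 <1
  x=-10.401: |R|=1.01554 >1
  x=-10.383: |R|=1.01486 >1
So |R|<1 on (-10.0000, 0).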